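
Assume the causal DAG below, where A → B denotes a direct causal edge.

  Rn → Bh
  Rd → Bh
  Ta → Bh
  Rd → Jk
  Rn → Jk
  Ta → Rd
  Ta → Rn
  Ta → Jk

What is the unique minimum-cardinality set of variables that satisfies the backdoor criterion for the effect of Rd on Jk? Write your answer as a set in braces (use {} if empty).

Variables eligible for adjustment (non-descendants of Rd, excluding Rd and Jk): {Rn, Ta}.
Backdoor paths from Rd to Jk:
  P1: Rd <- Ta -> Rn -> Jk
  P2: Rd <- Ta -> Jk
  P3: Rd <- Ta -> Bh <- Rn -> Jk
The empty set is not sufficient: P1 (Rd <- Ta -> Rn -> Jk) has no collider blocking it and no conditioned non-collider, so it is open.
Try {Ta}:
  P1: blocked at fork node Ta ∈ conditioning set.
  P2: blocked at fork node Ta ∈ conditioning set.
  P3: blocked at fork node Ta ∈ conditioning set.
{Ta} contains no descendant of Rd and blocks every backdoor path.
No other singleton works — e.g. {Rn} leaves P2 open — so {Ta} is the unique smallest valid adjustment set.

{Ta}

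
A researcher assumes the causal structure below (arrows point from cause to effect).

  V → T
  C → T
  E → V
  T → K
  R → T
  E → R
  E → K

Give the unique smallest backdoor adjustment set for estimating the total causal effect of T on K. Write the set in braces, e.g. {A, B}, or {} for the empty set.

Variables eligible for adjustment (non-descendants of T, excluding T and K): {C, E, R, V}.
Backdoor paths from T to K:
  P1: T <- V <- E -> K
  P2: T <- R <- E -> K
The empty set is not sufficient: P1 (T <- V <- E -> K) has no collider blocking it and no conditioned non-collider, so it is open.
Try {E}:
  P1: blocked at fork node E ∈ conditioning set.
  P2: blocked at fork node E ∈ conditioning set.
{E} contains no descendant of T and blocks every backdoor path.
No other singleton works — e.g. {C} leaves P1 open — so {E} is the unique smallest valid adjustment set.

{E}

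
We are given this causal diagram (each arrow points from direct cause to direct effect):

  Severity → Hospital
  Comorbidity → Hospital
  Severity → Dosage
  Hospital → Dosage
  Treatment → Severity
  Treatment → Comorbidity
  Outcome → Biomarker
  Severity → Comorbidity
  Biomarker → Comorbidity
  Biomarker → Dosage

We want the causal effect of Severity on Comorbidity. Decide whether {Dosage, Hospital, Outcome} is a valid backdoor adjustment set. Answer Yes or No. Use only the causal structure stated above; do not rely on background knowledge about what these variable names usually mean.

No

Backdoor paths from Severity to Comorbidity (paths whose first edge points into Severity):
  P1: Severity <- Treatment -> Comorbidity
Condition 1 (no descendant of Severity in the set): FAILS — Dosage and Hospital are descendants of Severity.
Condition 2 (every backdoor path blocked by {Dosage, Hospital, Outcome}):
  P1: open — no interior node is in the conditioning set.
{Dosage, Hospital, Outcome} does not satisfy the backdoor criterion.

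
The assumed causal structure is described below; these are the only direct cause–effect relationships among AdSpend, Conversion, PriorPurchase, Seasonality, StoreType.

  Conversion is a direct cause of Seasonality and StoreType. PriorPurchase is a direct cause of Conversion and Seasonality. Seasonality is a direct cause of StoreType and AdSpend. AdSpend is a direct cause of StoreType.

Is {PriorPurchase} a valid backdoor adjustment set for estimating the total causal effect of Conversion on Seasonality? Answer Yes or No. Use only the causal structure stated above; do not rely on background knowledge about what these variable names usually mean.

Backdoor paths from Conversion to Seasonality (paths whose first edge points into Conversion):
  P1: Conversion <- PriorPurchase -> Seasonality
Condition 1 (no descendant of Conversion in the set): holds — descendants of Conversion are {AdSpend, Seasonality, StoreType}; none are in {PriorPurchase}.
Condition 2 (every backdoor path blocked by {PriorPurchase}):
  P1: blocked at fork node PriorPurchase ∈ conditioning set.
{PriorPurchase} satisfies the backdoor criterion.

Yes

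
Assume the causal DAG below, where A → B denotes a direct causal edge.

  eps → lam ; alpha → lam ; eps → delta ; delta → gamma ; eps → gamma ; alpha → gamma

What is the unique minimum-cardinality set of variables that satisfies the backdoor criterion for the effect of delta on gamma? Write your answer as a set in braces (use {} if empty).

{eps}

Variables eligible for adjustment (non-descendants of delta, excluding delta and gamma): {alpha, eps, lam}.
Backdoor paths from delta to gamma:
  P1: delta <- eps -> lam <- alpha -> gamma
  P2: delta <- eps -> gamma
The empty set is not sufficient: P2 (delta <- eps -> gamma) has no collider blocking it and no conditioned non-collider, so it is open.
Try {eps}:
  P1: blocked at fork node eps ∈ conditioning set.
  P2: blocked at fork node eps ∈ conditioning set.
{eps} contains no descendant of delta and blocks every backdoor path.
No other singleton works — e.g. {alpha} leaves P2 open — so {eps} is the unique smallest valid adjustment set.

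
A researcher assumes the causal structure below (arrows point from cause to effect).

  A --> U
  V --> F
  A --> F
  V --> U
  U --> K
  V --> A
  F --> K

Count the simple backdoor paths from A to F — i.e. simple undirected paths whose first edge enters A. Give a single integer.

A backdoor path from A to F is any simple undirected path whose first edge points into A (i.e. leaves A via a parent).
Parents of A: {V}.
Enumerating:
  P1: A <- V -> F
  P2: A <- V -> U -> K <- F
That exhausts the simple backdoor paths. Count: 2.

2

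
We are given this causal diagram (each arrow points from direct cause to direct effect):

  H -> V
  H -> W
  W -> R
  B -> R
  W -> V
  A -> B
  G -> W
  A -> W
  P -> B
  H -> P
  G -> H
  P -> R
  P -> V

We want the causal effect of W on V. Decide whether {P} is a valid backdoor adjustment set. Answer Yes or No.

Backdoor paths from W to V (paths whose first edge points into W):
  P1: W <- G -> H -> P -> V
  P2: W <- G -> H -> V
  P3: W <- H -> P -> V
  P4: W <- H -> V
  P5: W <- A -> B <- P <- H -> V
  P6: W <- A -> B <- P -> V
  P7: W <- A -> B -> R <- P <- H -> V
  P8: W <- A -> B -> R <- P -> V
Condition 1 (no descendant of W in the set): holds — descendants of W are {R, V}; none are in {P}.
Condition 2 (every backdoor path blocked by {P}):
  P1: blocked at chain node P ∈ conditioning set.
  P2: open — no interior node is in the conditioning set.
  P3: blocked at chain node P ∈ conditioning set.
  P4: open — no interior node is in the conditioning set.
  P5: blocked at collider B (neither it nor any descendant is in the conditioning set).
  P6: blocked at collider B (neither it nor any descendant is in the conditioning set).
  P7: blocked at collider R (neither it nor any descendant is in the conditioning set).
  P8: blocked at collider R (neither it nor any descendant is in the conditioning set).
{P} does not satisfy the backdoor criterion.

No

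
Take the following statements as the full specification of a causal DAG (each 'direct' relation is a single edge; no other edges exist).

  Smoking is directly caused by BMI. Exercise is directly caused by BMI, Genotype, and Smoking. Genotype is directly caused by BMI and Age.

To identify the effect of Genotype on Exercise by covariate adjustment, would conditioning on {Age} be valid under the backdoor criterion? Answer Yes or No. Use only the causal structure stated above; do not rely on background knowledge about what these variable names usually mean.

Backdoor paths from Genotype to Exercise (paths whose first edge points into Genotype):
  P1: Genotype <- BMI -> Smoking -> Exercise
  P2: Genotype <- BMI -> Exercise
Condition 1 (no descendant of Genotype in the set): holds — descendants of Genotype are {Exercise}; none are in {Age}.
Condition 2 (every backdoor path blocked by {Age}):
  P1: open — no interior node is in the conditioning set.
  P2: open — no interior node is in the conditioning set.
{Age} does not satisfy the backdoor criterion.

No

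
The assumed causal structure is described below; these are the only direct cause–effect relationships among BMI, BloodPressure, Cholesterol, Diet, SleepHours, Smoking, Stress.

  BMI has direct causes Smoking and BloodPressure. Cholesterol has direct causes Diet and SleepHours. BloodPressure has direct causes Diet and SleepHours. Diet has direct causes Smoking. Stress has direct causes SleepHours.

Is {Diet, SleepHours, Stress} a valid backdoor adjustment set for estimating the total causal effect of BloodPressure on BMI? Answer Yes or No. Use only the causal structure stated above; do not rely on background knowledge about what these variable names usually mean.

Backdoor paths from BloodPressure to BMI (paths whose first edge points into BloodPressure):
  P1: BloodPressure <- SleepHours -> Cholesterol <- Diet <- Smoking -> BMI
  P2: BloodPressure <- Diet <- Smoking -> BMI
Condition 1 (no descendant of BloodPressure in the set): holds — descendants of BloodPressure are {BMI}; none are in {Diet, SleepHours, Stress}.
Condition 2 (every backdoor path blocked by {Diet, SleepHours, Stress}):
  P1: blocked at fork node SleepHours ∈ conditioning set.
  P2: blocked at chain node Diet ∈ conditioning set.
{Diet, SleepHours, Stress} satisfies the backdoor criterion.

Yes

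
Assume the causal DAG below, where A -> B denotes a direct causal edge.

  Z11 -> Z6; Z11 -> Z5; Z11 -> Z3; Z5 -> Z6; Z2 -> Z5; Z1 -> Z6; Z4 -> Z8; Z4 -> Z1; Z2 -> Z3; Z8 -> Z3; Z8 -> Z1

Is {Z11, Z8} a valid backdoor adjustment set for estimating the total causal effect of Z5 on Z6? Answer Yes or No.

Backdoor paths from Z5 to Z6 (paths whose first edge points into Z5):
  P1: Z5 <- Z11 -> Z3 <- Z8 <- Z4 -> Z1 -> Z6
  P2: Z5 <- Z11 -> Z3 <- Z8 -> Z1 -> Z6
  P3: Z5 <- Z11 -> Z6
  P4: Z5 <- Z2 -> Z3 <- Z8 <- Z4 -> Z1 -> Z6
  P5: Z5 <- Z2 -> Z3 <- Z8 -> Z1 -> Z6
  P6: Z5 <- Z2 -> Z3 <- Z11 -> Z6
Condition 1 (no descendant of Z5 in the set): holds — descendants of Z5 are {Z6}; none are in {Z11, Z8}.
Condition 2 (every backdoor path blocked by {Z11, Z8}):
  P1: blocked at fork node Z11 ∈ conditioning set.
  P2: blocked at fork node Z11 ∈ conditioning set.
  P3: blocked at fork node Z11 ∈ conditioning set.
  P4: blocked at collider Z3 (neither it nor any descendant is in the conditioning set).
  P5: blocked at collider Z3 (neither it nor any descendant is in the conditioning set).
  P6: blocked at collider Z3 (neither it nor any descendant is in the conditioning set).
{Z11, Z8} satisfies the backdoor criterion.

Yes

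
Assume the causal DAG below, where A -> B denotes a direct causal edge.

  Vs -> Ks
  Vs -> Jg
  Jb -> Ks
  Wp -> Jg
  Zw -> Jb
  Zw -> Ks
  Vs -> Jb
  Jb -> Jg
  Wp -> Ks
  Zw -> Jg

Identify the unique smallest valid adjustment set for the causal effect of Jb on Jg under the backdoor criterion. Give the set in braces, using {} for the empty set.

Variables eligible for adjustment (non-descendants of Jb, excluding Jb and Jg): {Vs, Wp, Zw}.
Backdoor paths from Jb to Jg:
  P1: Jb <- Zw -> Jg
  P2: Jb <- Zw -> Ks <- Wp -> Jg
  P3: Jb <- Zw -> Ks <- Vs -> Jg
  P4: Jb <- Vs -> Jg
  P5: Jb <- Vs -> Ks <- Zw -> Jg
  P6: Jb <- Vs -> Ks <- Wp -> Jg
The empty set is not sufficient: P1 (Jb <- Zw -> Jg) has no collider blocking it and no conditioned non-collider, so it is open.
Try {Vs, Zw}:
  P1: blocked at fork node Zw ∈ conditioning set.
  P2: blocked at fork node Zw ∈ conditioning set.
  P3: blocked at fork node Zw ∈ conditioning set.
  P4: blocked at fork node Vs ∈ conditioning set.
  P5: blocked at fork node Vs ∈ conditioning set.
  P6: blocked at fork node Vs ∈ conditioning set.
{Vs, Zw} contains no descendant of Jb and blocks every backdoor path.
Every element of {Vs, Zw} is needed (dropping Vs leaves P4 open; dropping Zw leaves P1 open), so no proper subset is valid.
Among all size-2 subsets of the eligible variables, only {Vs, Zw} blocks every backdoor path, so it is the unique smallest valid adjustment set.

{Vs, Zw}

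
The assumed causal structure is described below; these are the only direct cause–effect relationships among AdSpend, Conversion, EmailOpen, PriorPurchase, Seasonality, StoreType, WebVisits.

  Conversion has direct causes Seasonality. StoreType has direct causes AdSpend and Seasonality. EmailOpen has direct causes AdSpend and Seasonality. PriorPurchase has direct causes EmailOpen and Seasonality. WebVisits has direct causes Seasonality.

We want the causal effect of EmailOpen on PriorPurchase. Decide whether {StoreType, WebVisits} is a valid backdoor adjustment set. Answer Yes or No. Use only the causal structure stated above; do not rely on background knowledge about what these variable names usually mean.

Backdoor paths from EmailOpen to PriorPurchase (paths whose first edge points into EmailOpen):
  P1: EmailOpen <- Seasonality -> PriorPurchase
  P2: EmailOpen <- AdSpend -> StoreType <- Seasonality -> PriorPurchase
Condition 1 (no descendant of EmailOpen in the set): holds — descendants of EmailOpen are {PriorPurchase}; none are in {StoreType, WebVisits}.
Condition 2 (every backdoor path blocked by {StoreType, WebVisits}):
  P1: open — no interior node is in the conditioning set.
  P2: open — collider(s) StoreType are conditioned on (or have a conditioned descendant) and no non-collider on the path is in the set.
{StoreType, WebVisits} does not satisfy the backdoor criterion.

No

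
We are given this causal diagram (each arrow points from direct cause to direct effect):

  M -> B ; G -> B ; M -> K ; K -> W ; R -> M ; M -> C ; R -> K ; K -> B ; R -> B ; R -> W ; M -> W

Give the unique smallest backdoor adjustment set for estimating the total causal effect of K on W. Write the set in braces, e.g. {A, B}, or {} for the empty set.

Variables eligible for adjustment (non-descendants of K, excluding K and W): {C, G, M, R}.
Backdoor paths from K to W:
  P1: K <- R -> M -> W
  P2: K <- R -> W
  P3: K <- R -> B <- M -> W
  P4: K <- M <- R -> W
  P5: K <- M -> W
  P6: K <- M -> B <- R -> W
The empty set is not sufficient: P1 (K <- R -> M -> W) has no collider blocking it and no conditioned non-collider, so it is open.
Try {M, R}:
  P1: blocked at fork node R ∈ conditioning set.
  P2: blocked at fork node R ∈ conditioning set.
  P3: blocked at fork node R ∈ conditioning set.
  P4: blocked at chain node M ∈ conditioning set.
  P5: blocked at fork node M ∈ conditioning set.
  P6: blocked at fork node M ∈ conditioning set.
{M, R} contains no descendant of K and blocks every backdoor path.
Every element of {M, R} is needed (dropping M leaves P5 open; dropping R leaves P2 open), so no proper subset is valid.
Among all size-2 subsets of the eligible variables, only {M, R} blocks every backdoor path, so it is the unique smallest valid adjustment set.

{M, R}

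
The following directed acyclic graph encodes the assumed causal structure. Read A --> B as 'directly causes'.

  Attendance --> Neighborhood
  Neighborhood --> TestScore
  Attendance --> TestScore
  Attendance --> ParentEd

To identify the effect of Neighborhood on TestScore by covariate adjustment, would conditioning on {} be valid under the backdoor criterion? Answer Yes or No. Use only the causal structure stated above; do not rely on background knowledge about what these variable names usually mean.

No

Backdoor paths from Neighborhood to TestScore (paths whose first edge points into Neighborhood):
  P1: Neighborhood <- Attendance -> TestScore
Condition 1 (no descendant of Neighborhood in the set): holds — descendants of Neighborhood are {TestScore}; none are in {}.
Condition 2 (every backdoor path blocked by {}):
  P1: open — no interior node is in the conditioning set.
{} does not satisfy the backdoor criterion.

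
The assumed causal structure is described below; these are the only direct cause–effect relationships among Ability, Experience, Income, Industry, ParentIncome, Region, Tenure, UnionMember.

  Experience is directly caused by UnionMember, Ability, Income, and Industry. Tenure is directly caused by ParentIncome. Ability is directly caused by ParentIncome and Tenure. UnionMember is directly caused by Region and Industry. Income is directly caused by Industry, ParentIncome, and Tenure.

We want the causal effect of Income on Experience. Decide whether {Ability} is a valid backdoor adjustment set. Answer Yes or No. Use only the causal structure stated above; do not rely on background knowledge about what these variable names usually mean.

No

Backdoor paths from Income to Experience (paths whose first edge points into Income):
  P1: Income <- ParentIncome -> Tenure -> Ability -> Experience
  P2: Income <- ParentIncome -> Ability -> Experience
  P3: Income <- Industry -> UnionMember -> Experience
  P4: Income <- Industry -> Experience
  P5: Income <- Tenure <- ParentIncome -> Ability -> Experience
  P6: Income <- Tenure -> Ability -> Experience
Condition 1 (no descendant of Income in the set): holds — descendants of Income are {Experience}; none are in {Ability}.
Condition 2 (every backdoor path blocked by {Ability}):
  P1: blocked at chain node Ability ∈ conditioning set.
  P2: blocked at chain node Ability ∈ conditioning set.
  P3: open — no interior node is in the conditioning set.
  P4: open — no interior node is in the conditioning set.
  P5: blocked at chain node Ability ∈ conditioning set.
  P6: blocked at chain node Ability ∈ conditioning set.
{Ability} does not satisfy the backdoor criterion.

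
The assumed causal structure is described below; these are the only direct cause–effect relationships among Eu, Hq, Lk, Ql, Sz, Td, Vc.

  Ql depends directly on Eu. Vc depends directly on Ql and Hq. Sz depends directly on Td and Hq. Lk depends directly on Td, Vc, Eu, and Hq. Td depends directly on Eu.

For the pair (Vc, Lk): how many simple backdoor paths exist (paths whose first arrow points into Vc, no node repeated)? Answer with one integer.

A backdoor path from Vc to Lk is any simple undirected path whose first edge points into Vc (i.e. leaves Vc via a parent).
Parents of Vc: {Hq, Ql}.
Enumerating:
  P1: Vc <- Hq -> Sz <- Td <- Eu -> Lk
  P2: Vc <- Hq -> Sz <- Td -> Lk
  P3: Vc <- Hq -> Lk
  P4: Vc <- Ql <- Eu -> Td -> Sz <- Hq -> Lk
  P5: Vc <- Ql <- Eu -> Td -> Lk
  P6: Vc <- Ql <- Eu -> Lk
That exhausts the simple backdoor paths. Count: 6.

6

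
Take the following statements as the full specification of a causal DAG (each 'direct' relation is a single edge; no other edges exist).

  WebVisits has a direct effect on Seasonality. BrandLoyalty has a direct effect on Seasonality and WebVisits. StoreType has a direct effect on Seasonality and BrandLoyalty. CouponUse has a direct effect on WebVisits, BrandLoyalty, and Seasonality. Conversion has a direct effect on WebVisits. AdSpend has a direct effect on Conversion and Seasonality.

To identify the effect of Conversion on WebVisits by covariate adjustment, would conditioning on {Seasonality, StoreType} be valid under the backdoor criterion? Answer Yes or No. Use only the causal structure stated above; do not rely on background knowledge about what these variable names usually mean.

No

Backdoor paths from Conversion to WebVisits (paths whose first edge points into Conversion):
  P1: Conversion <- AdSpend -> Seasonality <- StoreType -> BrandLoyalty <- CouponUse -> WebVisits
  P2: Conversion <- AdSpend -> Seasonality <- StoreType -> BrandLoyalty -> WebVisits
  P3: Conversion <- AdSpend -> Seasonality <- CouponUse -> BrandLoyalty -> WebVisits
  P4: Conversion <- AdSpend -> Seasonality <- CouponUse -> WebVisits
  P5: Conversion <- AdSpend -> Seasonality <- BrandLoyalty <- CouponUse -> WebVisits
  P6: Conversion <- AdSpend -> Seasonality <- BrandLoyalty -> WebVisits
  P7: Conversion <- AdSpend -> Seasonality <- WebVisits
Condition 1 (no descendant of Conversion in the set): FAILS — Seasonality is a descendant of Conversion.
Condition 2 (every backdoor path blocked by {Seasonality, StoreType}):
  P1: blocked at fork node StoreType ∈ conditioning set.
  P2: blocked at fork node StoreType ∈ conditioning set.
  P3: open — collider(s) Seasonality are conditioned on (or have a conditioned descendant) and no non-collider on the path is in the set.
  P4: open — collider(s) Seasonality are conditioned on (or have a conditioned descendant) and no non-collider on the path is in the set.
  P5: open — collider(s) Seasonality are conditioned on (or have a conditioned descendant) and no non-collider on the path is in the set.
  P6: open — collider(s) Seasonality are conditioned on (or have a conditioned descendant) and no non-collider on the path is in the set.
  P7: open — collider(s) Seasonality are conditioned on (or have a conditioned descendant) and no non-collider on the path is in the set.
{Seasonality, StoreType} does not satisfy the backdoor criterion.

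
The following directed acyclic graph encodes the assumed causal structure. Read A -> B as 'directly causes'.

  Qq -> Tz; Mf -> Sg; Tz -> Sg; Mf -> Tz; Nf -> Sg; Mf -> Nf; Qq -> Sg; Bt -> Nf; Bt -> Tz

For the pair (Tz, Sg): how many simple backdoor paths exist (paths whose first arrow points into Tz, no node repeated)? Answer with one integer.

A backdoor path from Tz to Sg is any simple undirected path whose first edge points into Tz (i.e. leaves Tz via a parent).
Parents of Tz: {Bt, Mf, Qq}.
Enumerating:
  P1: Tz <- Mf -> Nf -> Sg
  P2: Tz <- Mf -> Sg
  P3: Tz <- Bt -> Nf <- Mf -> Sg
  P4: Tz <- Bt -> Nf -> Sg
  P5: Tz <- Qq -> Sg
That exhausts the simple backdoor paths. Count: 5.

5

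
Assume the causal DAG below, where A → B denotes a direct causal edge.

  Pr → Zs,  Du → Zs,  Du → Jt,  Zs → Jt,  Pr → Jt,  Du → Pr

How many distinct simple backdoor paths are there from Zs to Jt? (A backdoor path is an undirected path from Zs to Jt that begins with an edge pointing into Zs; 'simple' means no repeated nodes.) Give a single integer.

A backdoor path from Zs to Jt is any simple undirected path whose first edge points into Zs (i.e. leaves Zs via a parent).
Parents of Zs: {Du, Pr}.
Enumerating:
  P1: Zs <- Du -> Pr -> Jt
  P2: Zs <- Du -> Jt
  P3: Zs <- Pr <- Du -> Jt
  P4: Zs <- Pr -> Jt
That exhausts the simple backdoor paths. Count: 4.

4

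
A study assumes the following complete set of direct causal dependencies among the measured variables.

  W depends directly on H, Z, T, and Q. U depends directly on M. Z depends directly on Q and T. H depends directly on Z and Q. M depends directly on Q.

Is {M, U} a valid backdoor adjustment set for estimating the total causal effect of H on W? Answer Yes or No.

Backdoor paths from H to W (paths whose first edge points into H):
  P1: H <- Q -> Z <- T -> W
  P2: H <- Q -> Z -> W
  P3: H <- Q -> W
  P4: H <- Z <- Q -> W
  P5: H <- Z <- T -> W
  P6: H <- Z -> W
Condition 1 (no descendant of H in the set): holds — descendants of H are {W}; none are in {M, U}.
Condition 2 (every backdoor path blocked by {M, U}):
  P1: blocked at collider Z (neither it nor any descendant is in the conditioning set).
  P2: open — no interior node is in the conditioning set.
  P3: open — no interior node is in the conditioning set.
  P4: open — no interior node is in the conditioning set.
  P5: open — no interior node is in the conditioning set.
  P6: open — no interior node is in the conditioning set.
{M, U} does not satisfy the backdoor criterion.

No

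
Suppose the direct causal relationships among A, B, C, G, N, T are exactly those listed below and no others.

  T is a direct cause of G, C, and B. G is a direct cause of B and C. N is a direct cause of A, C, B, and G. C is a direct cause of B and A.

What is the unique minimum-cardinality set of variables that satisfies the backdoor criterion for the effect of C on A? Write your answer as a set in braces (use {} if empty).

Variables eligible for adjustment (non-descendants of C, excluding C and A): {G, N, T}.
Backdoor paths from C to A:
  P1: C <- T -> G <- N -> A
  P2: C <- T -> G -> B <- N -> A
  P3: C <- T -> B <- N -> A
  P4: C <- T -> B <- G <- N -> A
  P5: C <- N -> A
  P6: C <- G <- T -> B <- N -> A
  P7: C <- G <- N -> A
  P8: C <- G -> B <- N -> A
The empty set is not sufficient: P5 (C <- N -> A) has no collider blocking it and no conditioned non-collider, so it is open.
Try {N}:
  P1: blocked at collider G (neither it nor any descendant is in the conditioning set).
  P2: blocked at collider B (neither it nor any descendant is in the conditioning set).
  P3: blocked at collider B (neither it nor any descendant is in the conditioning set).
  P4: blocked at collider B (neither it nor any descendant is in the conditioning set).
  P5: blocked at fork node N ∈ conditioning set.
  P6: blocked at collider B (neither it nor any descendant is in the conditioning set).
  P7: blocked at fork node N ∈ conditioning set.
  P8: blocked at collider B (neither it nor any descendant is in the conditioning set).
{N} contains no descendant of C and blocks every backdoor path.
No other singleton works — e.g. {T} leaves P5 open — so {N} is the unique smallest valid adjustment set.

{N}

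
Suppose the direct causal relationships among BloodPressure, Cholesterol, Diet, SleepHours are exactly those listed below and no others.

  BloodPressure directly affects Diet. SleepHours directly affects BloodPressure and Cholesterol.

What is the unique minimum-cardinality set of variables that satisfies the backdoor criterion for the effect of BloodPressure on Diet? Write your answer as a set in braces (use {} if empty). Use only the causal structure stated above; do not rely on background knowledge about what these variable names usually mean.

{}

Variables eligible for adjustment (non-descendants of BloodPressure, excluding BloodPressure and Diet): {Cholesterol, SleepHours}.
Backdoor paths from BloodPressure to Diet:
  (none)
With no backdoor paths the empty set already satisfies the criterion, and it is trivially minimal.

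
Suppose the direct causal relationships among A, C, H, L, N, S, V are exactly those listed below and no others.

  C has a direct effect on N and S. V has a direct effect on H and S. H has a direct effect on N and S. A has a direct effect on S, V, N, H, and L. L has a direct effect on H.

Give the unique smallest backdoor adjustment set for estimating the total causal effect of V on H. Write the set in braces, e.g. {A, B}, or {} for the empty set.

Variables eligible for adjustment (non-descendants of V, excluding V and H): {A, C, L}.
Backdoor paths from V to H:
  P1: V <- A -> L -> H
  P2: V <- A -> H
  P3: V <- A -> N <- C -> S <- H
  P4: V <- A -> N <- H
  P5: V <- A -> S <- C -> N <- H
  P6: V <- A -> S <- H
The empty set is not sufficient: P1 (V <- A -> L -> H) has no collider blocking it and no conditioned non-collider, so it is open.
Try {A}:
  P1: blocked at fork node A ∈ conditioning set.
  P2: blocked at fork node A ∈ conditioning set.
  P3: blocked at fork node A ∈ conditioning set.
  P4: blocked at fork node A ∈ conditioning set.
  P5: blocked at fork node A ∈ conditioning set.
  P6: blocked at fork node A ∈ conditioning set.
{A} contains no descendant of V and blocks every backdoor path.
No other singleton works — e.g. {C} leaves P1 open — so {A} is the unique smallest valid adjustment set.

{A}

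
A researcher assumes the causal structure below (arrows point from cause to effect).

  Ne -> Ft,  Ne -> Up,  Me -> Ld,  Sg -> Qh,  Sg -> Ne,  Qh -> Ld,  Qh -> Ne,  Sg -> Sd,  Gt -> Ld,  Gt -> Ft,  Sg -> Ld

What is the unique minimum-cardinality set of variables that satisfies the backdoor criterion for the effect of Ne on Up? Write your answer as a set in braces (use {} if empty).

{}

Variables eligible for adjustment (non-descendants of Ne, excluding Ne and Up): {Gt, Ld, Me, Qh, Sd, Sg}.
Backdoor paths from Ne to Up:
  (none)
With no backdoor paths the empty set already satisfies the criterion, and it is trivially minimal.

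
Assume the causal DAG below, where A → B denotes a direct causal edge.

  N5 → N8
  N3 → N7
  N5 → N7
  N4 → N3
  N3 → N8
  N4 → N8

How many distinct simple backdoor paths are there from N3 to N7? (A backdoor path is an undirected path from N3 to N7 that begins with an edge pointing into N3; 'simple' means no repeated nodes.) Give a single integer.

A backdoor path from N3 to N7 is any simple undirected path whose first edge points into N3 (i.e. leaves N3 via a parent).
Parents of N3: {N4}.
Enumerating:
  P1: N3 <- N4 -> N8 <- N5 -> N7
That exhausts the simple backdoor paths. Count: 1.

1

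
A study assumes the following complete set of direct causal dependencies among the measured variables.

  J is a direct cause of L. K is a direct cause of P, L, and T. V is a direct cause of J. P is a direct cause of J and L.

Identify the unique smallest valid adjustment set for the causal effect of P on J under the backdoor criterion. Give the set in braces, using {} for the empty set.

Variables eligible for adjustment (non-descendants of P, excluding P and J): {K, T, V}.
Backdoor paths from P to J:
  P1: P <- K -> L <- J
Each backdoor path contains an unconditioned collider, so every path is already blocked with the empty conditioning set:
  P1: blocked at collider L (neither it nor any descendant is in the conditioning set).
The empty set is therefore the unique smallest valid set.

{}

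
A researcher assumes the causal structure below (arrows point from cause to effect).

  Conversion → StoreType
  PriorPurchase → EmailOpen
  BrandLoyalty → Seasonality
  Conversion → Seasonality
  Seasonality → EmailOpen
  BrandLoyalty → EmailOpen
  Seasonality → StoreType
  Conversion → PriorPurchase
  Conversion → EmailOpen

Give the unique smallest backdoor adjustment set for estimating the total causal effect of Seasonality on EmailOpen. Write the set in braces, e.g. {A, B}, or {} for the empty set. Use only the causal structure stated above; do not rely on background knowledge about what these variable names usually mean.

{BrandLoyalty, Conversion}

Variables eligible for adjustment (non-descendants of Seasonality, excluding Seasonality and EmailOpen): {BrandLoyalty, Conversion, PriorPurchase}.
Backdoor paths from Seasonality to EmailOpen:
  P1: Seasonality <- Conversion -> PriorPurchase -> EmailOpen
  P2: Seasonality <- Conversion -> EmailOpen
  P3: Seasonality <- BrandLoyalty -> EmailOpen
The empty set is not sufficient: P1 (Seasonality <- Conversion -> PriorPurchase -> EmailOpen) has no collider blocking it and no conditioned non-collider, so it is open.
Try {BrandLoyalty, Conversion}:
  P1: blocked at fork node Conversion ∈ conditioning set.
  P2: blocked at fork node Conversion ∈ conditioning set.
  P3: blocked at fork node BrandLoyalty ∈ conditioning set.
{BrandLoyalty, Conversion} contains no descendant of Seasonality and blocks every backdoor path.
Every element of {BrandLoyalty, Conversion} is needed (dropping BrandLoyalty leaves P3 open; dropping Conversion leaves P1 open), so no proper subset is valid.
Among all size-2 subsets of the eligible variables, only {BrandLoyalty, Conversion} blocks every backdoor path, so it is the unique smallest valid adjustment set.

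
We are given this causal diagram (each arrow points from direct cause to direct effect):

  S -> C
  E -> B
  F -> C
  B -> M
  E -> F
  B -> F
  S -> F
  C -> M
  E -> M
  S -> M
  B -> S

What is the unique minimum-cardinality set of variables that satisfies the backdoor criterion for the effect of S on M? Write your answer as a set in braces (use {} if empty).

{B}

Variables eligible for adjustment (non-descendants of S, excluding S and M): {B, E}.
Backdoor paths from S to M:
  P1: S <- B <- E -> F -> C -> M
  P2: S <- B <- E -> M
  P3: S <- B -> F <- E -> M
  P4: S <- B -> F -> C -> M
  P5: S <- B -> M
The empty set is not sufficient: P1 (S <- B <- E -> F -> C -> M) has no collider blocking it and no conditioned non-collider, so it is open.
Try {B}:
  P1: blocked at chain node B ∈ conditioning set.
  P2: blocked at chain node B ∈ conditioning set.
  P3: blocked at fork node B ∈ conditioning set.
  P4: blocked at fork node B ∈ conditioning set.
  P5: blocked at fork node B ∈ conditioning set.
{B} contains no descendant of S and blocks every backdoor path.
No other singleton works — e.g. {E} leaves P4 open — so {B} is the unique smallest valid adjustment set.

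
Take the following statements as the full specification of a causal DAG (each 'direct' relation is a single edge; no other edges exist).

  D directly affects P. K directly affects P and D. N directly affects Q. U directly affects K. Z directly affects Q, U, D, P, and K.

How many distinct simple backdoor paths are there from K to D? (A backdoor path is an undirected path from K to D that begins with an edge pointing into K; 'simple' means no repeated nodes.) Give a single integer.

4

A backdoor path from K to D is any simple undirected path whose first edge points into K (i.e. leaves K via a parent).
Parents of K: {U, Z}.
Enumerating:
  P1: K <- Z -> D
  P2: K <- Z -> P <- D
  P3: K <- U <- Z -> D
  P4: K <- U <- Z -> P <- D
That exhausts the simple backdoor paths. Count: 4.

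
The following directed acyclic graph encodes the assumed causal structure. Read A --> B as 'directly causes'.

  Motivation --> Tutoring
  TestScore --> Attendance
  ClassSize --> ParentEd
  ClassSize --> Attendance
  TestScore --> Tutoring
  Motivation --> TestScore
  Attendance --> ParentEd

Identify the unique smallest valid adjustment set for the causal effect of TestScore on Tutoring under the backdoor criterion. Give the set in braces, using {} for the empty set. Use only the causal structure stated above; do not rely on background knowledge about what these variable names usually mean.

Variables eligible for adjustment (non-descendants of TestScore, excluding TestScore and Tutoring): {ClassSize, Motivation}.
Backdoor paths from TestScore to Tutoring:
  P1: TestScore <- Motivation -> Tutoring
The empty set is not sufficient: P1 (TestScore <- Motivation -> Tutoring) has no collider blocking it and no conditioned non-collider, so it is open.
Try {Motivation}:
  P1: blocked at fork node Motivation ∈ conditioning set.
{Motivation} contains no descendant of TestScore and blocks every backdoor path.
No other singleton works — e.g. {ClassSize} leaves P1 open — so {Motivation} is the unique smallest valid adjustment set.

{Motivation}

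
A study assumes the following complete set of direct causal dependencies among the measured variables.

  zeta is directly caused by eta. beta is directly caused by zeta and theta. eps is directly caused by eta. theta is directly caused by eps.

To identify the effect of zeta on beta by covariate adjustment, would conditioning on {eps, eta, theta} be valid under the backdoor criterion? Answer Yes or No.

Yes

Backdoor paths from zeta to beta (paths whose first edge points into zeta):
  P1: zeta <- eta -> eps -> theta -> beta
Condition 1 (no descendant of zeta in the set): holds — descendants of zeta are {beta}; none are in {eps, eta, theta}.
Condition 2 (every backdoor path blocked by {eps, eta, theta}):
  P1: blocked at fork node eta ∈ conditioning set.
{eps, eta, theta} satisfies the backdoor criterion.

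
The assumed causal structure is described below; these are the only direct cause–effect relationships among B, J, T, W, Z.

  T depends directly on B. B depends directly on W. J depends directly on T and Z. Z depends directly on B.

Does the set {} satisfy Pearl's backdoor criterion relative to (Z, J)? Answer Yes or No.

No

Backdoor paths from Z to J (paths whose first edge points into Z):
  P1: Z <- B -> T -> J
Condition 1 (no descendant of Z in the set): holds — descendants of Z are {J}; none are in {}.
Condition 2 (every backdoor path blocked by {}):
  P1: open — no interior node is in the conditioning set.
{} does not satisfy the backdoor criterion.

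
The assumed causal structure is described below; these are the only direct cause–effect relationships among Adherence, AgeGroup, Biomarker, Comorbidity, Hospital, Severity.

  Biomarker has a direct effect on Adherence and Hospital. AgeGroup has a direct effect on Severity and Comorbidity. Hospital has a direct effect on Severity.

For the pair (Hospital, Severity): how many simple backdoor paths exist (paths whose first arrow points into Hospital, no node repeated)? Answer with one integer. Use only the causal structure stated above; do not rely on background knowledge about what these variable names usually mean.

0

A backdoor path from Hospital to Severity is any simple undirected path whose first edge points into Hospital (i.e. leaves Hospital via a parent).
Parents of Hospital: {Biomarker}.
No simple path from any parent of Hospital reaches Severity without revisiting Hospital, so there are no backdoor paths.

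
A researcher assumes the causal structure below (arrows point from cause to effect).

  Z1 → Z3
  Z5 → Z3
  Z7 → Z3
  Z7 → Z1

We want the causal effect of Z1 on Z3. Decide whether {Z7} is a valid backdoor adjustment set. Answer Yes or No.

Backdoor paths from Z1 to Z3 (paths whose first edge points into Z1):
  P1: Z1 <- Z7 -> Z3
Condition 1 (no descendant of Z1 in the set): holds — descendants of Z1 are {Z3}; none are in {Z7}.
Condition 2 (every backdoor path blocked by {Z7}):
  P1: blocked at fork node Z7 ∈ conditioning set.
{Z7} satisfies the backdoor criterion.

Yes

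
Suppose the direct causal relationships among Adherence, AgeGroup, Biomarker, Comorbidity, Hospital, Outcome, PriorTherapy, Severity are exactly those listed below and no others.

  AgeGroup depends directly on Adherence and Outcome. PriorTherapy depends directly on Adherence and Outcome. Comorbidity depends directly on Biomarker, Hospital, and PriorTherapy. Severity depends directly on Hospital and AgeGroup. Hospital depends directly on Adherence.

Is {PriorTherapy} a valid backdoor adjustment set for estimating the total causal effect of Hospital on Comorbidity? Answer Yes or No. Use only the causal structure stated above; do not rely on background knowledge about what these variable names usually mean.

Yes

Backdoor paths from Hospital to Comorbidity (paths whose first edge points into Hospital):
  P1: Hospital <- Adherence -> AgeGroup <- Outcome -> PriorTherapy -> Comorbidity
  P2: Hospital <- Adherence -> PriorTherapy -> Comorbidity
Condition 1 (no descendant of Hospital in the set): holds — descendants of Hospital are {Comorbidity, Severity}; none are in {PriorTherapy}.
Condition 2 (every backdoor path blocked by {PriorTherapy}):
  P1: blocked at collider AgeGroup (neither it nor any descendant is in the conditioning set).
  P2: blocked at chain node PriorTherapy ∈ conditioning set.
{PriorTherapy} satisfies the backdoor criterion.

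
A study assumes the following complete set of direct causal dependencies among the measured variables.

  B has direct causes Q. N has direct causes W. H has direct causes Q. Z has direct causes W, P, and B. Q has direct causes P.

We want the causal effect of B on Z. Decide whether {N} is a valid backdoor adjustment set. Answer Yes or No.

No

Backdoor paths from B to Z (paths whose first edge points into B):
  P1: B <- Q <- P -> Z
Condition 1 (no descendant of B in the set): holds — descendants of B are {Z}; none are in {N}.
Condition 2 (every backdoor path blocked by {N}):
  P1: open — no interior node is in the conditioning set.
{N} does not satisfy the backdoor criterion.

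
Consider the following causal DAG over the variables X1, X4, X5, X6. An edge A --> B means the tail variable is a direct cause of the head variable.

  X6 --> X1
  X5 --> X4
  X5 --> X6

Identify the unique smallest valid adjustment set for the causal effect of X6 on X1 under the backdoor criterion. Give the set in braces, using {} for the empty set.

Variables eligible for adjustment (non-descendants of X6, excluding X6 and X1): {X4, X5}.
Backdoor paths from X6 to X1:
  (none)
With no backdoor paths the empty set already satisfies the criterion, and it is trivially minimal.

{}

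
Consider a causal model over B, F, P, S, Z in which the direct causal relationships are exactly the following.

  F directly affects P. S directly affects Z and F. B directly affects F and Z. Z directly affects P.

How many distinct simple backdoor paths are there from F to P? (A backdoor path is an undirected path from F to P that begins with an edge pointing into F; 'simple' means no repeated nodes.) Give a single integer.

A backdoor path from F to P is any simple undirected path whose first edge points into F (i.e. leaves F via a parent).
Parents of F: {B, S}.
Enumerating:
  P1: F <- B -> Z -> P
  P2: F <- S -> Z -> P
That exhausts the simple backdoor paths. Count: 2.

2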